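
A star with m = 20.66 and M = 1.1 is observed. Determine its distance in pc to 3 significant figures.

8.17×10^4 pc

m − M = 5 log₁₀(d/10 pc)
20.66 − (1.1) = 19.56 = 5 log₁₀(d/10)
d = 10 × 10^(19.56/5) = 10 × 10^3.912 = 8.166×10^4 pc.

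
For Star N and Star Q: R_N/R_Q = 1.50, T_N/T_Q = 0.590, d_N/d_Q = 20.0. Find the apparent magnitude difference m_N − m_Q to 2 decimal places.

L_N/L_Q = (1.50)²(0.590)⁴ = 0.2726.
F_N/F_Q = (L_N/L_Q)/(d_N/d_Q)² = 0.2726/400.0 = 6.816×10^-4.
m_N − m_Q = −2.5 log₁₀(6.816×10^-4) = 7.92.

7.92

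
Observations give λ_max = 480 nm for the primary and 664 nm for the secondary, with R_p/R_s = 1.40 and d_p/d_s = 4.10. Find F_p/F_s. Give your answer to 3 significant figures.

Wien's law: T_p/T_s = λ_s/λ_p = 664/480 = 1.383.
L_p/L_s = (R_p/R_s)²(T_p/T_s)⁴ = (1.40)²(1.383)⁴ = 7.177.
F_p/F_s = (L_p/L_s)/(d_p/d_s)² = 7.177/(4.10)² = 0.4270.

0.427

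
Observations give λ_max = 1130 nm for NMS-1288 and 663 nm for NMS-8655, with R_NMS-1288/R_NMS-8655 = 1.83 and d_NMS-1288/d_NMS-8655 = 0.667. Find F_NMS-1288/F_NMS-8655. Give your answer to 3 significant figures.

0.892

Wien's law: T_NMS-1288/T_NMS-8655 = λ_NMS-8655/λ_NMS-1288 = 663/1130 = 0.5867.
L_NMS-1288/L_NMS-8655 = (R_NMS-1288/R_NMS-8655)²(T_NMS-1288/T_NMS-8655)⁴ = (1.83)²(0.5867)⁴ = 0.3969.
F_NMS-1288/F_NMS-8655 = (L_NMS-1288/L_NMS-8655)/(d_NMS-1288/d_NMS-8655)² = 0.3969/(0.667)² = 0.8921.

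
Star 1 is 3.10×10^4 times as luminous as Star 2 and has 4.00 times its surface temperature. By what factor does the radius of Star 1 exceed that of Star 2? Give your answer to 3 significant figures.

11.0

L ∝ R²T⁴ gives R ∝ √L / T², so
R_1/R_2 = √(3.10×10^4) / (4.00)² = 176.1 / 16.00 = 11.00.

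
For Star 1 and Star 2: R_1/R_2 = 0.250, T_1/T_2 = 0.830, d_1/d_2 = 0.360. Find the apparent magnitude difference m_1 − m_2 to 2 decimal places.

1.60

L_1/L_2 = (0.250)²(0.830)⁴ = 0.02966.
F_1/F_2 = (L_1/L_2)/(d_1/d_2)² = 0.02966/0.1296 = 0.2289.
m_1 − m_2 = −2.5 log₁₀(0.2289) = 1.60.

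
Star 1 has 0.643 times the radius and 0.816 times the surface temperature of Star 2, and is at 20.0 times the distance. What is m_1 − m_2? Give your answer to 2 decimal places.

8.35

L_1/L_2 = (0.643)²(0.816)⁴ = 0.1833.
F_1/F_2 = (L_1/L_2)/(d_1/d_2)² = 0.1833/400.0 = 4.583×10^-4.
m_1 − m_2 = −2.5 log₁₀(4.583×10^-4) = 8.35.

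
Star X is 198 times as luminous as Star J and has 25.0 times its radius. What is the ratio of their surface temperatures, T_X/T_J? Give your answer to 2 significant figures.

L ∝ R²T⁴ gives T ∝ (L/R²)^(1/4), so
T_X/T_J = (198 / 25.0²)^(1/4) = (0.3168)^(1/4) = 0.7502.

0.75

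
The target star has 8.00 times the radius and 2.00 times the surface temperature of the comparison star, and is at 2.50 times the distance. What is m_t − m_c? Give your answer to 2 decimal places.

-5.54

L_t/L_c = (8.00)²(2.00)⁴ = 1024.
F_t/F_c = (L_t/L_c)/(d_t/d_c)² = 1024/6.250 = 163.8.
m_t − m_c = −2.5 log₁₀(163.8) = -5.54.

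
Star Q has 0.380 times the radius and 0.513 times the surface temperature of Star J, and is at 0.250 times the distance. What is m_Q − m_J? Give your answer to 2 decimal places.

1.99

L_Q/L_J = (0.380)²(0.513)⁴ = 0.01000.
F_Q/F_J = (L_Q/L_J)/(d_Q/d_J)² = 0.01000/0.06250 = 0.1600.
m_Q − m_J = −2.5 log₁₀(0.1600) = 1.99.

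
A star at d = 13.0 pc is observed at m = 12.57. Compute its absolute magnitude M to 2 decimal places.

M = m − 5 log₁₀(d/10 pc) = 12.57 − 5 log₁₀(13.0/10)
  = 12.57 − 5 × 0.114 = 12.57 − 0.57 = 12.00.

12.00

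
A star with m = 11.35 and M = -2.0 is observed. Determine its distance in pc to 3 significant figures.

m − M = 5 log₁₀(d/10 pc)
11.35 − (-2.0) = 13.35 = 5 log₁₀(d/10)
d = 10 × 10^(13.35/5) = 10 × 10^2.670 = 4677 pc.

4.68×10^3 pc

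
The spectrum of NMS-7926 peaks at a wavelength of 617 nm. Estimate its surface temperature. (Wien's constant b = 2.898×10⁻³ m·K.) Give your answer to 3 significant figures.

4.70×10^3 K

T = b/λ_max = 2.898×10⁻³ / (617×10⁻⁹) = 4697 K.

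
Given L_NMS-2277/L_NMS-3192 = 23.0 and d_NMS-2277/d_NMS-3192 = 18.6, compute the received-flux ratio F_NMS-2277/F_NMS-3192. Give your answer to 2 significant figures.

F = L/(4πd²), so F_NMS-2277/F_NMS-3192 = (L_NMS-2277/L_NMS-3192) / (d_NMS-2277/d_NMS-3192)²
= 23.0 / (18.6)² = 23.0 / 346.0 = 0.06648.

0.066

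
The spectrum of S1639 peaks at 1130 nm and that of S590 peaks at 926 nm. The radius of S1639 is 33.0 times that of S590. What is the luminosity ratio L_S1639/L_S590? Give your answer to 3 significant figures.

Wien's law gives T ∝ 1/λ_max, so T_S1639/T_S590 = λ_S590/λ_S1639 = 926/1130 = 0.8195.
Then L ∝ R²T⁴ gives L_S1639/L_S590 = (33.0)² × (0.8195)⁴ = 1089 × 0.4510 = 491.1.

491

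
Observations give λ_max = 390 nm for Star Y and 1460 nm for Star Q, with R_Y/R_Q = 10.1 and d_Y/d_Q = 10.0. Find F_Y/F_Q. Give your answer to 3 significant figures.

Wien's law: T_Y/T_Q = λ_Q/λ_Y = 1460/390 = 3.744.
L_Y/L_Q = (R_Y/R_Q)²(T_Y/T_Q)⁴ = (10.1)²(3.744)⁴ = 2.004×10^4.
F_Y/F_Q = (L_Y/L_Q)/(d_Y/d_Q)² = 2.004×10^4/(10.0)² = 200.4.

200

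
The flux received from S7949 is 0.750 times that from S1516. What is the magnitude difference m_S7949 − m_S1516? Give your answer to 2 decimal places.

0.31

m_S7949 − m_S1516 = −2.5 log₁₀(F_S7949/F_S1516) = −2.5 log₁₀(0.750) = −2.5 × (-0.125) = 0.312.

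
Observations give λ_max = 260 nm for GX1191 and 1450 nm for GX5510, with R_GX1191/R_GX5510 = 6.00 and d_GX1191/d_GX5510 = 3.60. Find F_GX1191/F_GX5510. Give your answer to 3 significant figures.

Wien's law: T_GX1191/T_GX5510 = λ_GX5510/λ_GX1191 = 1450/260 = 5.577.
L_GX1191/L_GX5510 = (R_GX1191/R_GX5510)²(T_GX1191/T_GX5510)⁴ = (6.00)²(5.577)⁴ = 3.482×10^4.
F_GX1191/F_GX5510 = (L_GX1191/L_GX5510)/(d_GX1191/d_GX5510)² = 3.482×10^4/(3.60)² = 2687.

2.69×10^3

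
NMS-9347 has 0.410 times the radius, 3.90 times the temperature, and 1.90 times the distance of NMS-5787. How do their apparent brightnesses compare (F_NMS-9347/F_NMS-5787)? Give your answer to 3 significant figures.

L_NMS-9347/L_NMS-5787 = (R_NMS-9347/R_NMS-5787)²(T_NMS-9347/T_NMS-5787)⁴ = (0.410)² × (3.90)⁴ = 38.89.
F_NMS-9347/F_NMS-5787 = (L_NMS-9347/L_NMS-5787)/(d_NMS-9347/d_NMS-5787)² = 38.89 / (1.90)² = 10.77.

10.8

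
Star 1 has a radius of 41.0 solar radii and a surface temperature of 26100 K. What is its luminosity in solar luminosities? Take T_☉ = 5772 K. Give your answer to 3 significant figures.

7.03×10^5 solar luminosities

L/L_☉ = (R/R_☉)² (T/T_☉)⁴ = (41.0)² × (26100/5772)⁴
       = 1681 × (4.522)⁴ = 1681 × 418.1 = 7.028×10^5.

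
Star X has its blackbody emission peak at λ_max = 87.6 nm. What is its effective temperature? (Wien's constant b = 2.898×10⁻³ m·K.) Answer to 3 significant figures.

T = b/λ_max = 2.898×10⁻³ / (87.6×10⁻⁹) = 3.308×10^4 K.

3.31×10^4 K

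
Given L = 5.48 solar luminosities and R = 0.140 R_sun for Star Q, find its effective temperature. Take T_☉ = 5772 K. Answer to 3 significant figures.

2.36×10^4 K

T/T_☉ = (L/L_☉)^(1/4) / (R/R_☉)^(1/2)
T = 5772 × (5.48)^(1/4) / √(0.140) = 5772 × 1.530 / 0.3742 = 2.360×10^4 K.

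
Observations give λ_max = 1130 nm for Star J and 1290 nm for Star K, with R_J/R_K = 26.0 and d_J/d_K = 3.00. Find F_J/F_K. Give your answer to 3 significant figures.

128

Wien's law: T_J/T_K = λ_K/λ_J = 1290/1130 = 1.142.
L_J/L_K = (R_J/R_K)²(T_J/T_K)⁴ = (26.0)²(1.142)⁴ = 1148.
F_J/F_K = (L_J/L_K)/(d_J/d_K)² = 1148/(3.00)² = 127.6.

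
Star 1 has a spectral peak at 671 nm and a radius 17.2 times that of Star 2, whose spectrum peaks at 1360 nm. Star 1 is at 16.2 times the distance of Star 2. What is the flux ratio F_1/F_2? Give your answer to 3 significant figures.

Wien's law: T_1/T_2 = λ_2/λ_1 = 1360/671 = 2.027.
L_1/L_2 = (R_1/R_2)²(T_1/T_2)⁴ = (17.2)²(2.027)⁴ = 4993.
F_1/F_2 = (L_1/L_2)/(d_1/d_2)² = 4993/(16.2)² = 19.02.

19.0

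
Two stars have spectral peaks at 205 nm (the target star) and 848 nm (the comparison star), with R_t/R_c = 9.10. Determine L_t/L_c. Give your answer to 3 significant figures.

Wien's law gives T ∝ 1/λ_max, so T_t/T_c = λ_c/λ_t = 848/205 = 4.137.
Then L ∝ R²T⁴ gives L_t/L_c = (9.10)² × (4.137)⁴ = 82.81 × 292.8 = 2.425×10^4.

2.42×10^4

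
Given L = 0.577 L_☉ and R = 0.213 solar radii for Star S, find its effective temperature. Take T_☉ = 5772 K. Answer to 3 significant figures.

1.09×10^4 K

T/T_☉ = (L/L_☉)^(1/4) / (R/R_☉)^(1/2)
T = 5772 × (0.577)^(1/4) / √(0.213) = 5772 × 0.8716 / 0.4615 = 1.090×10^4 K.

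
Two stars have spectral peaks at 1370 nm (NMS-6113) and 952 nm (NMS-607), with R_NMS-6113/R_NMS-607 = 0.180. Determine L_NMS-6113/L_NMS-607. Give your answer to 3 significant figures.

0.00755

Wien's law gives T ∝ 1/λ_max, so T_NMS-6113/T_NMS-607 = λ_NMS-607/λ_NMS-6113 = 952/1370 = 0.6949.
Then L ∝ R²T⁴ gives L_NMS-6113/L_NMS-607 = (0.180)² × (0.6949)⁴ = 0.03240 × 0.2332 = 0.007555.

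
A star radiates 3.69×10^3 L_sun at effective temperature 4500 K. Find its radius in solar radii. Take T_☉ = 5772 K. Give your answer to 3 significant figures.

99.9 solar radii

R/R_☉ = √(L/L_☉) / (T/T_☉)² = √(3.69×10^3) / (0.7796)²
       = 60.75 / 0.6078 = 99.94.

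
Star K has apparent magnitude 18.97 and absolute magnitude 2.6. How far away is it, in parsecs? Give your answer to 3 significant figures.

1.88×10^4 pc

m − M = 5 log₁₀(d/10 pc)
18.97 − (2.6) = 16.37 = 5 log₁₀(d/10)
d = 10 × 10^(16.37/5) = 10 × 10^3.274 = 1.879×10^4 pc.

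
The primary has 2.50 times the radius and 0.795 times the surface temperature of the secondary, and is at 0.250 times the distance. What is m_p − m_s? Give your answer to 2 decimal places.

-4.00

L_p/L_s = (2.50)²(0.795)⁴ = 2.497.
F_p/F_s = (L_p/L_s)/(d_p/d_s)² = 2.497/0.06250 = 39.95.
m_p − m_s = −2.5 log₁₀(39.95) = -4.00.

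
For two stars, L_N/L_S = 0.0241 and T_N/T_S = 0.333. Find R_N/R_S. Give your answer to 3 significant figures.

1.40

L ∝ R²T⁴ gives R ∝ √L / T², so
R_N/R_S = √(0.0241) / (0.333)² = 0.1552 / 0.1109 = 1.400.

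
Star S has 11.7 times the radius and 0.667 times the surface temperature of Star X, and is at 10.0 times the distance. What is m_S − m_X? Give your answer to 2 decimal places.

1.42

L_S/L_X = (11.7)²(0.667)⁴ = 27.09.
F_S/F_X = (L_S/L_X)/(d_S/d_X)² = 27.09/100.0 = 0.2709.
m_S − m_X = −2.5 log₁₀(0.2709) = 1.42.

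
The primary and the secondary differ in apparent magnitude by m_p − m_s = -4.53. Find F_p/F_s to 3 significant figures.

F_p/F_s = 10^(−(m_p − m_s)/2.5) = 10^(4.53/2.5) = 10^1.812 = 64.86.

64.9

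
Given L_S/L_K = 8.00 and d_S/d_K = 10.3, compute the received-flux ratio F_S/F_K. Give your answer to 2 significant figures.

F = L/(4πd²), so F_S/F_K = (L_S/L_K) / (d_S/d_K)²
= 8.00 / (10.3)² = 8.00 / 106.1 = 0.07541.

0.075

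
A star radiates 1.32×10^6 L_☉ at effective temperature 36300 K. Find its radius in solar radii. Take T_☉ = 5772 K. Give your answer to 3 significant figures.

29.0 solar radii

R/R_☉ = √(L/L_☉) / (T/T_☉)² = √(1.32×10^6) / (6.289)²
       = 1149 / 39.55 = 29.05.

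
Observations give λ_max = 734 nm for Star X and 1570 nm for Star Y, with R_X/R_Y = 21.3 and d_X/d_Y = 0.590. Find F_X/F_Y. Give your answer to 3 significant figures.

Wien's law: T_X/T_Y = λ_Y/λ_X = 1570/734 = 2.139.
L_X/L_Y = (R_X/R_Y)²(T_X/T_Y)⁴ = (21.3)²(2.139)⁴ = 9497.
F_X/F_Y = (L_X/L_Y)/(d_X/d_Y)² = 9497/(0.590)² = 2.728×10^4.

2.73×10^4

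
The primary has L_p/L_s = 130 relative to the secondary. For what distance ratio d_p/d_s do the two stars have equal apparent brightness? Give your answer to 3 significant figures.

11.4

Equal flux requires L_p/d_p² = L_s/d_s², so d_p/d_s = √(L_p/L_s)
= √(130) = 11.40.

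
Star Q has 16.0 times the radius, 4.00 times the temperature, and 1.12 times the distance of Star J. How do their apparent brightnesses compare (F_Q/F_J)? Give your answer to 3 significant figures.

5.22×10^4

L_Q/L_J = (R_Q/R_J)²(T_Q/T_J)⁴ = (16.0)² × (4.00)⁴ = 6.554×10^4.
F_Q/F_J = (L_Q/L_J)/(d_Q/d_J)² = 6.554×10^4 / (1.12)² = 5.224×10^4.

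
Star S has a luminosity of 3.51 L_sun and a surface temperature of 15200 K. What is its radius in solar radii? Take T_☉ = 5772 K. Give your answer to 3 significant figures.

0.270 solar radii

R/R_☉ = √(L/L_☉) / (T/T_☉)² = √(3.51) / (2.633)²
       = 1.873 / 6.935 = 0.2702.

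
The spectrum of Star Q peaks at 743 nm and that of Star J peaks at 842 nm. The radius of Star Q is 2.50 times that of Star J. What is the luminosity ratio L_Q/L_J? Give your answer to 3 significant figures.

Wien's law gives T ∝ 1/λ_max, so T_Q/T_J = λ_J/λ_Q = 842/743 = 1.133.
Then L ∝ R²T⁴ gives L_Q/L_J = (2.50)² × (1.133)⁴ = 6.250 × 1.649 = 10.31.

10.3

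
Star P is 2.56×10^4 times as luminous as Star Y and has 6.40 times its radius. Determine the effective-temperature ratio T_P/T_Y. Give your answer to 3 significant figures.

5.00

L ∝ R²T⁴ gives T ∝ (L/R²)^(1/4), so
T_P/T_Y = (2.56×10^4 / 6.40²)^(1/4) = (625.0)^(1/4) = 5.000.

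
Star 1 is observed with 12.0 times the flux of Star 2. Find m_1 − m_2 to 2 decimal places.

m_1 − m_2 = −2.5 log₁₀(F_1/F_2) = −2.5 log₁₀(12.0) = −2.5 × (1.079) = -2.698.

-2.70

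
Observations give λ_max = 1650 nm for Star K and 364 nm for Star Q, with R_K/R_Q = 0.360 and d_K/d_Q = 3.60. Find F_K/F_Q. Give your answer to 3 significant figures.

2.37×10^-5

Wien's law: T_K/T_Q = λ_Q/λ_K = 364/1650 = 0.2206.
L_K/L_Q = (R_K/R_Q)²(T_K/T_Q)⁴ = (0.360)²(0.2206)⁴ = 3.070×10^-4.
F_K/F_Q = (L_K/L_Q)/(d_K/d_Q)² = 3.070×10^-4/(3.60)² = 2.368×10^-5.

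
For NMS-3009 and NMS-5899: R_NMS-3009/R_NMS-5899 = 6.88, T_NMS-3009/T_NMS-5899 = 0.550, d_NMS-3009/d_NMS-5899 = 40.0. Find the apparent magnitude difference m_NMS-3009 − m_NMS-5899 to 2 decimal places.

6.42

L_NMS-3009/L_NMS-5899 = (6.88)²(0.550)⁴ = 4.331.
F_NMS-3009/F_NMS-5899 = (L_NMS-3009/L_NMS-5899)/(d_NMS-3009/d_NMS-5899)² = 4.331/1600 = 0.002707.
m_NMS-3009 − m_NMS-5899 = −2.5 log₁₀(0.002707) = 6.42.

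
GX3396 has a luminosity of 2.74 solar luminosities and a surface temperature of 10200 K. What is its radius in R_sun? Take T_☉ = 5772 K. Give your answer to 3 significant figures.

R/R_☉ = √(L/L_☉) / (T/T_☉)² = √(2.74) / (1.767)²
       = 1.655 / 3.123 = 0.5301.

0.530 R_sun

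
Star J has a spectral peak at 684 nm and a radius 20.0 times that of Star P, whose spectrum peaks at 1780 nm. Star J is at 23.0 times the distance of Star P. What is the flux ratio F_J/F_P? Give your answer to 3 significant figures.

34.7

Wien's law: T_J/T_P = λ_P/λ_J = 1780/684 = 2.602.
L_J/L_P = (R_J/R_P)²(T_J/T_P)⁴ = (20.0)²(2.602)⁴ = 1.834×10^4.
F_J/F_P = (L_J/L_P)/(d_J/d_P)² = 1.834×10^4/(23.0)² = 34.68.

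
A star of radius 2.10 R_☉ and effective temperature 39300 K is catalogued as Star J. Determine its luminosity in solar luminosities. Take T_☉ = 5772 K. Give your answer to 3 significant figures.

9.48×10^3 solar luminosities

L/L_☉ = (R/R_☉)² (T/T_☉)⁴ = (2.10)² × (39300/5772)⁴
       = 4.410 × (6.809)⁴ = 4.410 × 2149 = 9478.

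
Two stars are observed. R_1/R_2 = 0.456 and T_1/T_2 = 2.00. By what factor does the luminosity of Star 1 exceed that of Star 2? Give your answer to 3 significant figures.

From the Stefan–Boltzmann law, L ∝ R²T⁴, so
L_1/L_2 = (R_1/R_2)² (T_1/T_2)⁴ = (0.456)² × (2.00)⁴ = 0.2079 × 16.00 = 3.327.

3.33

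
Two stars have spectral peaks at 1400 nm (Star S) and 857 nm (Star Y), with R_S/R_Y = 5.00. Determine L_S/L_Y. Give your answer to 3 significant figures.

Wien's law gives T ∝ 1/λ_max, so T_S/T_Y = λ_Y/λ_S = 857/1400 = 0.6121.
Then L ∝ R²T⁴ gives L_S/L_Y = (5.00)² × (0.6121)⁴ = 25.00 × 0.1404 = 3.510.

3.51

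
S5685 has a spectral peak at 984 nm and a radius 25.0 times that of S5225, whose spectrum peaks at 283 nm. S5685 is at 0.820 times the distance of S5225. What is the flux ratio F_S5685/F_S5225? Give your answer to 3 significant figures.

6.36

Wien's law: T_S5685/T_S5225 = λ_S5225/λ_S5685 = 283/984 = 0.2876.
L_S5685/L_S5225 = (R_S5685/R_S5225)²(T_S5685/T_S5225)⁴ = (25.0)²(0.2876)⁴ = 4.276.
F_S5685/F_S5225 = (L_S5685/L_S5225)/(d_S5685/d_S5225)² = 4.276/(0.820)² = 6.359.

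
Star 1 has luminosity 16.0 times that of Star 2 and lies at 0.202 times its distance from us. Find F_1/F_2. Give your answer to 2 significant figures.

F = L/(4πd²), so F_1/F_2 = (L_1/L_2) / (d_1/d_2)²
= 16.0 / (0.202)² = 16.0 / 0.04080 = 392.1.

3.9×10^2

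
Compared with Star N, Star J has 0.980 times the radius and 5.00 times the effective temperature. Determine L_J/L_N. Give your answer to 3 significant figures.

600

From the Stefan–Boltzmann law, L ∝ R²T⁴, so
L_J/L_N = (R_J/R_N)² (T_J/T_N)⁴ = (0.980)² × (5.00)⁴ = 0.9604 × 625.0 = 600.2.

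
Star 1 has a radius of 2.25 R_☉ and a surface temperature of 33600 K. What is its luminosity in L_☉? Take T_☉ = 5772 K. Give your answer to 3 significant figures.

L/L_☉ = (R/R_☉)² (T/T_☉)⁴ = (2.25)² × (33600/5772)⁴
       = 5.062 × (5.821)⁴ = 5.062 × 1148 = 5813.

5.81×10^3 L_☉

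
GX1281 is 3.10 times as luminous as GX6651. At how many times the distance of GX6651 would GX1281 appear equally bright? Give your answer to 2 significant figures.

1.8

Equal flux requires L_GX1281/d_GX1281² = L_GX6651/d_GX6651², so d_GX1281/d_GX6651 = √(L_GX1281/L_GX6651)
= √(3.10) = 1.761.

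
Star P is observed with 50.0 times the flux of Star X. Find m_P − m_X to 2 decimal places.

-4.25

m_P − m_X = −2.5 log₁₀(F_P/F_X) = −2.5 log₁₀(50.0) = −2.5 × (1.699) = -4.247.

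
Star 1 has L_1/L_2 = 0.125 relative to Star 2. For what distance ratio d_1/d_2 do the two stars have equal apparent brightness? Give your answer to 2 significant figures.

Equal flux requires L_1/d_1² = L_2/d_2², so d_1/d_2 = √(L_1/L_2)
= √(0.125) = 0.3536.

0.35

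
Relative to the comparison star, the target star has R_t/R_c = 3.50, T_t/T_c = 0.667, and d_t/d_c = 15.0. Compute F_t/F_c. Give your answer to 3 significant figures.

0.0108

L_t/L_c = (R_t/R_c)²(T_t/T_c)⁴ = (3.50)² × (0.667)⁴ = 2.425.
F_t/F_c = (L_t/L_c)/(d_t/d_c)² = 2.425 / (15.0)² = 0.01078.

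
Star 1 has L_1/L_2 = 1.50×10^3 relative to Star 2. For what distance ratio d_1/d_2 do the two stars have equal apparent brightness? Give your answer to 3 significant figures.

Equal flux requires L_1/d_1² = L_2/d_2², so d_1/d_2 = √(L_1/L_2)
= √(1.50×10^3) = 38.73.

38.7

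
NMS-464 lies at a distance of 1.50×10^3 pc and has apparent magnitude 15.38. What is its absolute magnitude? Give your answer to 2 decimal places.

4.50

M = m − 5 log₁₀(d/10 pc) = 15.38 − 5 log₁₀(1.50×10^3/10)
  = 15.38 − 5 × 2.176 = 15.38 − 10.88 = 4.50.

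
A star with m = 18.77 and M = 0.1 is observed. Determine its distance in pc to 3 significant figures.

5.42×10^4 pc

m − M = 5 log₁₀(d/10 pc)
18.77 − (0.1) = 18.67 = 5 log₁₀(d/10)
d = 10 × 10^(18.67/5) = 10 × 10^3.734 = 5.420×10^4 pc.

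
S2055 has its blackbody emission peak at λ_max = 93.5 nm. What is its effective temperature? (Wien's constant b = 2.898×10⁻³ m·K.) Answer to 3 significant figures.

3.10×10^4 K

T = b/λ_max = 2.898×10⁻³ / (93.5×10⁻⁹) = 3.099×10^4 K.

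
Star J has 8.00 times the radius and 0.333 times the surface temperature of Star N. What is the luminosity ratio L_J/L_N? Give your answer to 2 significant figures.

From the Stefan–Boltzmann law, L ∝ R²T⁴, so
L_J/L_N = (R_J/R_N)² (T_J/T_N)⁴ = (8.00)² × (0.333)⁴ = 64.00 × 0.01230 = 0.7870.

0.79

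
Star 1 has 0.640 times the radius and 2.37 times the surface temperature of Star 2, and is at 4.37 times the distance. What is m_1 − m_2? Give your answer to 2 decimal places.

0.42

L_1/L_2 = (0.640)²(2.37)⁴ = 12.92.
F_1/F_2 = (L_1/L_2)/(d_1/d_2)² = 12.92/19.10 = 0.6767.
m_1 − m_2 = −2.5 log₁₀(0.6767) = 0.42.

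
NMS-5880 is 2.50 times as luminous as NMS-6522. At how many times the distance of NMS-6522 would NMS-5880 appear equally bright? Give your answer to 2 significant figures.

Equal flux requires L_NMS-5880/d_NMS-5880² = L_NMS-6522/d_NMS-6522², so d_NMS-5880/d_NMS-6522 = √(L_NMS-5880/L_NMS-6522)
= √(2.50) = 1.581.

1.6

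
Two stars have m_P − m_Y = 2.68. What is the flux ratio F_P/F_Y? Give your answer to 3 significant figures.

F_P/F_Y = 10^(−(m_P − m_Y)/2.5) = 10^(-2.68/2.5) = 10^-1.072 = 0.08472.

0.0847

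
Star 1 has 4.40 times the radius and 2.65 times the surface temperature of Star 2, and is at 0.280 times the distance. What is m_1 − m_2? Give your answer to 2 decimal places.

-10.21

L_1/L_2 = (4.40)²(2.65)⁴ = 954.7.
F_1/F_2 = (L_1/L_2)/(d_1/d_2)² = 954.7/0.07840 = 1.218×10^4.
m_1 − m_2 = −2.5 log₁₀(1.218×10^4) = -10.21.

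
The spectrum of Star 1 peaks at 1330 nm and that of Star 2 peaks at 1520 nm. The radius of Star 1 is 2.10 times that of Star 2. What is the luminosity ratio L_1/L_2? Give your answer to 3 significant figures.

7.52

Wien's law gives T ∝ 1/λ_max, so T_1/T_2 = λ_2/λ_1 = 1520/1330 = 1.143.
Then L ∝ R²T⁴ gives L_1/L_2 = (2.10)² × (1.143)⁴ = 4.410 × 1.706 = 7.523.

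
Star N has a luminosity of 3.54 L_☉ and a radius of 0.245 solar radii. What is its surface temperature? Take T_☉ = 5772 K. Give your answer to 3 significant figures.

T/T_☉ = (L/L_☉)^(1/4) / (R/R_☉)^(1/2)
T = 5772 × (3.54)^(1/4) / √(0.245) = 5772 × 1.372 / 0.4950 = 1.600×10^4 K.

1.60×10^4 K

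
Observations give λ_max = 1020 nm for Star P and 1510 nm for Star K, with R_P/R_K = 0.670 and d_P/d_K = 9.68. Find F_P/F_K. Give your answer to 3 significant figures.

0.0230

Wien's law: T_P/T_K = λ_K/λ_P = 1510/1020 = 1.480.
L_P/L_K = (R_P/R_K)²(T_P/T_K)⁴ = (0.670)²(1.480)⁴ = 2.156.
F_P/F_K = (L_P/L_K)/(d_P/d_K)² = 2.156/(9.68)² = 0.02301.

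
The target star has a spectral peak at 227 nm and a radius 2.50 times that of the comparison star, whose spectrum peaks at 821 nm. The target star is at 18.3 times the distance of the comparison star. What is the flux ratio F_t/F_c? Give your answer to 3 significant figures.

3.19

Wien's law: T_t/T_c = λ_c/λ_t = 821/227 = 3.617.
L_t/L_c = (R_t/R_c)²(T_t/T_c)⁴ = (2.50)²(3.617)⁴ = 1069.
F_t/F_c = (L_t/L_c)/(d_t/d_c)² = 1069/(18.3)² = 3.193.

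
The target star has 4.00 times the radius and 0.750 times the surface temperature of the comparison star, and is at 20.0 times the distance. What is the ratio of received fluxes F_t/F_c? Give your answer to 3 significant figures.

0.0127

L_t/L_c = (R_t/R_c)²(T_t/T_c)⁴ = (4.00)² × (0.750)⁴ = 5.062.
F_t/F_c = (L_t/L_c)/(d_t/d_c)² = 5.062 / (20.0)² = 0.01266.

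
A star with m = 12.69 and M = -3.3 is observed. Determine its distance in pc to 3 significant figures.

1.58×10^4 pc

m − M = 5 log₁₀(d/10 pc)
12.69 − (-3.3) = 15.99 = 5 log₁₀(d/10)
d = 10 × 10^(15.99/5) = 10 × 10^3.198 = 1.578×10^4 pc.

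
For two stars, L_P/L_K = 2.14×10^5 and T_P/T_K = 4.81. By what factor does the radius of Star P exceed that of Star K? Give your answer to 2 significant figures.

L ∝ R²T⁴ gives R ∝ √L / T², so
R_P/R_K = √(2.14×10^5) / (4.81)² = 462.6 / 23.14 = 19.99.

20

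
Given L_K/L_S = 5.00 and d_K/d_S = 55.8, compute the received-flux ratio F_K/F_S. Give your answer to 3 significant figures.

0.00161

F = L/(4πd²), so F_K/F_S = (L_K/L_S) / (d_K/d_S)²
= 5.00 / (55.8)² = 5.00 / 3114 = 0.001606.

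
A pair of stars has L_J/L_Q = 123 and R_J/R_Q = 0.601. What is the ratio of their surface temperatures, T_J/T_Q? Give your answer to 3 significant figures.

L ∝ R²T⁴ gives T ∝ (L/R²)^(1/4), so
T_J/T_Q = (123 / 0.601²)^(1/4) = (340.5)^(1/4) = 4.296.

4.30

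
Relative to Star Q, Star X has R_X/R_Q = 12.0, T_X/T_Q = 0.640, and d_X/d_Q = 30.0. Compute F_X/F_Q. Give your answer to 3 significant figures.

0.0268

L_X/L_Q = (R_X/R_Q)²(T_X/T_Q)⁴ = (12.0)² × (0.640)⁴ = 24.16.
F_X/F_Q = (L_X/L_Q)/(d_X/d_Q)² = 24.16 / (30.0)² = 0.02684.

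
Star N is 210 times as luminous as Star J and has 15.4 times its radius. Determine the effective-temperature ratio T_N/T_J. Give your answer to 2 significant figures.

L ∝ R²T⁴ gives T ∝ (L/R²)^(1/4), so
T_N/T_J = (210 / 15.4²)^(1/4) = (0.8855)^(1/4) = 0.9701.

0.97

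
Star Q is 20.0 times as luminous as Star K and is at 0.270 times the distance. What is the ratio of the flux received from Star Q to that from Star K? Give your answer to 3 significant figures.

274

F = L/(4πd²), so F_Q/F_K = (L_Q/L_K) / (d_Q/d_K)²
= 20.0 / (0.270)² = 20.0 / 0.07290 = 274.3.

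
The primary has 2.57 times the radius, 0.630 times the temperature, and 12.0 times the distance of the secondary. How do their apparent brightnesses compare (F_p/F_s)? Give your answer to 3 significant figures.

0.00723

L_p/L_s = (R_p/R_s)²(T_p/T_s)⁴ = (2.57)² × (0.630)⁴ = 1.040.
F_p/F_s = (L_p/L_s)/(d_p/d_s)² = 1.040 / (12.0)² = 0.007225.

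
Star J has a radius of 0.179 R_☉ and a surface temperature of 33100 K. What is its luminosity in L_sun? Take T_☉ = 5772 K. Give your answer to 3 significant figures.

34.7 L_sun

L/L_☉ = (R/R_☉)² (T/T_☉)⁴ = (0.179)² × (33100/5772)⁴
       = 0.03204 × (5.735)⁴ = 0.03204 × 1081 = 34.65.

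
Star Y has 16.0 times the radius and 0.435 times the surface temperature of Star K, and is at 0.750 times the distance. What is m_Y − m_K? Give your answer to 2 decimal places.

-3.03

L_Y/L_K = (16.0)²(0.435)⁴ = 9.166.
F_Y/F_K = (L_Y/L_K)/(d_Y/d_K)² = 9.166/0.5625 = 16.30.
m_Y − m_K = −2.5 log₁₀(16.30) = -3.03.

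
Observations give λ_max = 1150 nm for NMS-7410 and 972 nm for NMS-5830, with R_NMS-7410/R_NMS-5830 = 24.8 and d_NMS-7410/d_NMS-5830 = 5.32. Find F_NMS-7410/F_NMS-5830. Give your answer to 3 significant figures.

11.1

Wien's law: T_NMS-7410/T_NMS-5830 = λ_NMS-5830/λ_NMS-7410 = 972/1150 = 0.8452.
L_NMS-7410/L_NMS-5830 = (R_NMS-7410/R_NMS-5830)²(T_NMS-7410/T_NMS-5830)⁴ = (24.8)²(0.8452)⁴ = 313.9.
F_NMS-7410/F_NMS-5830 = (L_NMS-7410/L_NMS-5830)/(d_NMS-7410/d_NMS-5830)² = 313.9/(5.32)² = 11.09.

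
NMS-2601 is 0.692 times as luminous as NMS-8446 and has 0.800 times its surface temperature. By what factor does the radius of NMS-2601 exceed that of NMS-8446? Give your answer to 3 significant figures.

1.30

L ∝ R²T⁴ gives R ∝ √L / T², so
R_NMS-2601/R_NMS-8446 = √(0.692) / (0.800)² = 0.8319 / 0.6400 = 1.300.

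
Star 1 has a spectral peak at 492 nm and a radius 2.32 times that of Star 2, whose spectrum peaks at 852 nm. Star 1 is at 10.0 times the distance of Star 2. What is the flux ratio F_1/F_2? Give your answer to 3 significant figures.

Wien's law: T_1/T_2 = λ_2/λ_1 = 852/492 = 1.732.
L_1/L_2 = (R_1/R_2)²(T_1/T_2)⁴ = (2.32)²(1.732)⁴ = 48.40.
F_1/F_2 = (L_1/L_2)/(d_1/d_2)² = 48.40/(10.0)² = 0.4840.

0.484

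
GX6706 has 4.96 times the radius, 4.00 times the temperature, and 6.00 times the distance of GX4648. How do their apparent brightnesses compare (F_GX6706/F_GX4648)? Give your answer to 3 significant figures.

L_GX6706/L_GX4648 = (R_GX6706/R_GX4648)²(T_GX6706/T_GX4648)⁴ = (4.96)² × (4.00)⁴ = 6298.
F_GX6706/F_GX4648 = (L_GX6706/L_GX4648)/(d_GX6706/d_GX4648)² = 6298 / (6.00)² = 174.9.

175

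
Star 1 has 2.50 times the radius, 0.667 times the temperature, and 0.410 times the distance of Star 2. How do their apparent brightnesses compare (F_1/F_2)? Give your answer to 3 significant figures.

L_1/L_2 = (R_1/R_2)²(T_1/T_2)⁴ = (2.50)² × (0.667)⁴ = 1.237.
F_1/F_2 = (L_1/L_2)/(d_1/d_2)² = 1.237 / (0.410)² = 7.359.

7.36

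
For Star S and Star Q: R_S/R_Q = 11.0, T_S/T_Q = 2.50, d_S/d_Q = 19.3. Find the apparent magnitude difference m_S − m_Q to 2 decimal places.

-2.76

L_S/L_Q = (11.0)²(2.50)⁴ = 4727.
F_S/F_Q = (L_S/L_Q)/(d_S/d_Q)² = 4727/372.5 = 12.69.
m_S − m_Q = −2.5 log₁₀(12.69) = -2.76.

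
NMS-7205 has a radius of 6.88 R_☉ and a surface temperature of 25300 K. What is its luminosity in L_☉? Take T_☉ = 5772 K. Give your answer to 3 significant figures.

L/L_☉ = (R/R_☉)² (T/T_☉)⁴ = (6.88)² × (25300/5772)⁴
       = 47.33 × (4.383)⁴ = 47.33 × 369.1 = 1.747×10^4.

1.75×10^4 L_☉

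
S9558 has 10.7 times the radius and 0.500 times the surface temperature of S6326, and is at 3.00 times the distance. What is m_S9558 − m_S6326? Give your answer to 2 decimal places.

0.25

L_S9558/L_S6326 = (10.7)²(0.500)⁴ = 7.156.
F_S9558/F_S6326 = (L_S9558/L_S6326)/(d_S9558/d_S6326)² = 7.156/9.000 = 0.7951.
m_S9558 − m_S6326 = −2.5 log₁₀(0.7951) = 0.25.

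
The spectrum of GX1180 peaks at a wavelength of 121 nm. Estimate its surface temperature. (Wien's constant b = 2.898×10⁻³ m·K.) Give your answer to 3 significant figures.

2.40×10^4 K

T = b/λ_max = 2.898×10⁻³ / (121×10⁻⁹) = 2.395×10^4 K.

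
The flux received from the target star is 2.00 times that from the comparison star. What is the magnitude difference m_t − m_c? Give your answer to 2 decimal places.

m_t − m_c = −2.5 log₁₀(F_t/F_c) = −2.5 log₁₀(2.00) = −2.5 × (0.301) = -0.753.

-0.75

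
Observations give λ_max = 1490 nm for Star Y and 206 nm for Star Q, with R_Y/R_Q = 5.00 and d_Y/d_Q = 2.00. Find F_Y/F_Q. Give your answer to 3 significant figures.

0.00228

Wien's law: T_Y/T_Q = λ_Q/λ_Y = 206/1490 = 0.1383.
L_Y/L_Q = (R_Y/R_Q)²(T_Y/T_Q)⁴ = (5.00)²(0.1383)⁴ = 0.009134.
F_Y/F_Q = (L_Y/L_Q)/(d_Y/d_Q)² = 0.009134/(2.00)² = 0.002284.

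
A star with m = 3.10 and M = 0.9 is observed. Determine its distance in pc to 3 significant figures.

27.5 pc

m − M = 5 log₁₀(d/10 pc)
3.10 − (0.9) = 2.20 = 5 log₁₀(d/10)
d = 10 × 10^(2.20/5) = 10 × 10^0.440 = 27.54 pc.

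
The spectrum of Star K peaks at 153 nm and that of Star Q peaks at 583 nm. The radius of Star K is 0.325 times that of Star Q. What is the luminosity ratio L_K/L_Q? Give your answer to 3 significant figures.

22.3

Wien's law gives T ∝ 1/λ_max, so T_K/T_Q = λ_Q/λ_K = 583/153 = 3.810.
Then L ∝ R²T⁴ gives L_K/L_Q = (0.325)² × (3.810)⁴ = 0.1056 × 210.8 = 22.27.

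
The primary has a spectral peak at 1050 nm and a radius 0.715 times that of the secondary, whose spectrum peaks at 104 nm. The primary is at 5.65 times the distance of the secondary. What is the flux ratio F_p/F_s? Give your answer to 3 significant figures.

1.54×10^-6

Wien's law: T_p/T_s = λ_s/λ_p = 104/1050 = 0.09905.
L_p/L_s = (R_p/R_s)²(T_p/T_s)⁴ = (0.715)²(0.09905)⁴ = 4.920×10^-5.
F_p/F_s = (L_p/L_s)/(d_p/d_s)² = 4.920×10^-5/(5.65)² = 1.541×10^-6.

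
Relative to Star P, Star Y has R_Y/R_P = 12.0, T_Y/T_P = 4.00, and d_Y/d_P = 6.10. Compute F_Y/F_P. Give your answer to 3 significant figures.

L_Y/L_P = (R_Y/R_P)²(T_Y/T_P)⁴ = (12.0)² × (4.00)⁴ = 3.686×10^4.
F_Y/F_P = (L_Y/L_P)/(d_Y/d_P)² = 3.686×10^4 / (6.10)² = 990.7.

991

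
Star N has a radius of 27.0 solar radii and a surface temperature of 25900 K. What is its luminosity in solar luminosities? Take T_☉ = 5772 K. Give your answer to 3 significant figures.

2.96×10^5 solar luminosities

L/L_☉ = (R/R_☉)² (T/T_☉)⁴ = (27.0)² × (25900/5772)⁴
       = 729.0 × (4.487)⁴ = 729.0 × 405.4 = 2.955×10^5.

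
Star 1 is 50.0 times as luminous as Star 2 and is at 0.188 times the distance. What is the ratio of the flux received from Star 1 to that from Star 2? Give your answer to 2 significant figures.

1.4×10^3

F = L/(4πd²), so F_1/F_2 = (L_1/L_2) / (d_1/d_2)²
= 50.0 / (0.188)² = 50.0 / 0.03534 = 1415.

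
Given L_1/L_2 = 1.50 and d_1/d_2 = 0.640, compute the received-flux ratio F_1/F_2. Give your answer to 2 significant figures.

F = L/(4πd²), so F_1/F_2 = (L_1/L_2) / (d_1/d_2)²
= 1.50 / (0.640)² = 1.50 / 0.4096 = 3.662.

3.7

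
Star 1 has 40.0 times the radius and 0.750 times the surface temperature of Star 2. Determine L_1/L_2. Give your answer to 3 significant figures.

506

From the Stefan–Boltzmann law, L ∝ R²T⁴, so
L_1/L_2 = (R_1/R_2)² (T_1/T_2)⁴ = (40.0)² × (0.750)⁴ = 1600 × 0.3164 = 506.2.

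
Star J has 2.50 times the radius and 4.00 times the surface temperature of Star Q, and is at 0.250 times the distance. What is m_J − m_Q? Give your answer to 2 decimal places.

-11.02

L_J/L_Q = (2.50)²(4.00)⁴ = 1600.
F_J/F_Q = (L_J/L_Q)/(d_J/d_Q)² = 1600/0.06250 = 2.560×10^4.
m_J − m_Q = −2.5 log₁₀(2.560×10^4) = -11.02.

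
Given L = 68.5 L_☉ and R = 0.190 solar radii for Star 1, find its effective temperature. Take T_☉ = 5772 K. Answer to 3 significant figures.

T/T_☉ = (L/L_☉)^(1/4) / (R/R_☉)^(1/2)
T = 5772 × (68.5)^(1/4) / √(0.190) = 5772 × 2.877 / 0.4359 = 3.810×10^4 K.

3.81×10^4 K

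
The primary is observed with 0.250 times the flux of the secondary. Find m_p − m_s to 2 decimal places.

1.51

m_p − m_s = −2.5 log₁₀(F_p/F_s) = −2.5 log₁₀(0.250) = −2.5 × (-0.602) = 1.505.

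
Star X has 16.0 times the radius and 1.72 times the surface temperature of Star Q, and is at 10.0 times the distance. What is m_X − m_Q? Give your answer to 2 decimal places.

-3.38

L_X/L_Q = (16.0)²(1.72)⁴ = 2241.
F_X/F_Q = (L_X/L_Q)/(d_X/d_Q)² = 2241/100.0 = 22.41.
m_X − m_Q = −2.5 log₁₀(22.41) = -3.38.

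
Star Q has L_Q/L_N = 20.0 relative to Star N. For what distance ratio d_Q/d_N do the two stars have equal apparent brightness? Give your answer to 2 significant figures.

Equal flux requires L_Q/d_Q² = L_N/d_N², so d_Q/d_N = √(L_Q/L_N)
= √(20.0) = 4.472.

4.5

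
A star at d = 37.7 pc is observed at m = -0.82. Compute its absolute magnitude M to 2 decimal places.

M = m − 5 log₁₀(d/10 pc) = -0.82 − 5 log₁₀(37.7/10)
  = -0.82 − 5 × 0.576 = -0.82 − 2.88 = -3.70.

-3.70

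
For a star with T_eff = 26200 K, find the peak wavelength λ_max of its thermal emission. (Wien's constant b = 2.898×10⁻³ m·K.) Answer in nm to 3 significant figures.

111 nm

λ_max = b/T = 2.898×10⁻³ / 26200 = 1.11×10^-7 m = 110.6 nm.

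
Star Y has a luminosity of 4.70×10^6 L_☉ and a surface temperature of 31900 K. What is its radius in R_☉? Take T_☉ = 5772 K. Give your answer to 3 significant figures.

R/R_☉ = √(L/L_☉) / (T/T_☉)² = √(4.70×10^6) / (5.527)²
       = 2168 / 30.54 = 70.98.

71.0 R_☉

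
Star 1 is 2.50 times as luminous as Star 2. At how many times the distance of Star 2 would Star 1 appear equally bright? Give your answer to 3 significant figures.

1.58

Equal flux requires L_1/d_1² = L_2/d_2², so d_1/d_2 = √(L_1/L_2)
= √(2.50) = 1.581.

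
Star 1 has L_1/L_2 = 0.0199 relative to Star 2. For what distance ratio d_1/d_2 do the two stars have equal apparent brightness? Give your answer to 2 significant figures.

0.14

Equal flux requires L_1/d_1² = L_2/d_2², so d_1/d_2 = √(L_1/L_2)
= √(0.0199) = 0.1411.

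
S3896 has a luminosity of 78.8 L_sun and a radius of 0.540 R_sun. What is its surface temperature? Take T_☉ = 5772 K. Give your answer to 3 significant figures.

T/T_☉ = (L/L_☉)^(1/4) / (R/R_☉)^(1/2)
T = 5772 × (78.8)^(1/4) / √(0.540) = 5772 × 2.979 / 0.7348 = 2.340×10^4 K.

2.34×10^4 K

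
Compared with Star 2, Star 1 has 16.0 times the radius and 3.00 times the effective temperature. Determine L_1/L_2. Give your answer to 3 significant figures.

From the Stefan–Boltzmann law, L ∝ R²T⁴, so
L_1/L_2 = (R_1/R_2)² (T_1/T_2)⁴ = (16.0)² × (3.00)⁴ = 256.0 × 81.00 = 2.074×10^4.

2.07×10^4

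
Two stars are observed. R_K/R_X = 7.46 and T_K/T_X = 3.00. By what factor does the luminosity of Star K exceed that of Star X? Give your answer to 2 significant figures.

From the Stefan–Boltzmann law, L ∝ R²T⁴, so
L_K/L_X = (R_K/R_X)² (T_K/T_X)⁴ = (7.46)² × (3.00)⁴ = 55.65 × 81.00 = 4508.

4.5×10^3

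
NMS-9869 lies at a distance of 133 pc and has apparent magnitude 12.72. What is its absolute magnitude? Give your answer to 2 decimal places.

7.10

M = m − 5 log₁₀(d/10 pc) = 12.72 − 5 log₁₀(133/10)
  = 12.72 − 5 × 1.124 = 12.72 − 5.62 = 7.10.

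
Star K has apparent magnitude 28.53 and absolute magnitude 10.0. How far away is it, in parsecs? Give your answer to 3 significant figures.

m − M = 5 log₁₀(d/10 pc)
28.53 − (10.0) = 18.53 = 5 log₁₀(d/10)
d = 10 × 10^(18.53/5) = 10 × 10^3.706 = 5.082×10^4 pc.

5.08×10^4 pc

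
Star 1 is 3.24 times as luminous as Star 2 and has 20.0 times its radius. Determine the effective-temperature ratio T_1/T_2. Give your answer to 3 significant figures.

0.300

L ∝ R²T⁴ gives T ∝ (L/R²)^(1/4), so
T_1/T_2 = (3.24 / 20.0²)^(1/4) = (0.008100)^(1/4) = 0.3000.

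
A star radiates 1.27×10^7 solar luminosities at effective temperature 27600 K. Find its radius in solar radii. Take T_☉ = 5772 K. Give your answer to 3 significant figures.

156 solar radii

R/R_☉ = √(L/L_☉) / (T/T_☉)² = √(1.27×10^7) / (4.782)²
       = 3564 / 22.86 = 155.9.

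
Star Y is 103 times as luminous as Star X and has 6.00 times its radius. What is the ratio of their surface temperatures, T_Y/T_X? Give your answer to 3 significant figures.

L ∝ R²T⁴ gives T ∝ (L/R²)^(1/4), so
T_Y/T_X = (103 / 6.00²)^(1/4) = (2.861)^(1/4) = 1.301.

1.30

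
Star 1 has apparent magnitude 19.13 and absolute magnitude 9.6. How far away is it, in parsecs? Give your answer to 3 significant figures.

m − M = 5 log₁₀(d/10 pc)
19.13 − (9.6) = 9.53 = 5 log₁₀(d/10)
d = 10 × 10^(9.53/5) = 10 × 10^1.906 = 805.4 pc.

805 pc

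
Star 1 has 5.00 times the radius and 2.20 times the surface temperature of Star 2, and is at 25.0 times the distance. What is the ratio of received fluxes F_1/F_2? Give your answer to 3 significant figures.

L_1/L_2 = (R_1/R_2)²(T_1/T_2)⁴ = (5.00)² × (2.20)⁴ = 585.6.
F_1/F_2 = (L_1/L_2)/(d_1/d_2)² = 585.6 / (25.0)² = 0.9370.

0.937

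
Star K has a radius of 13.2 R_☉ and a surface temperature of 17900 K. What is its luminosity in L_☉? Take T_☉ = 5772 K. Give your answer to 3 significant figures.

1.61×10^4 L_☉

L/L_☉ = (R/R_☉)² (T/T_☉)⁴ = (13.2)² × (17900/5772)⁴
       = 174.2 × (3.101)⁴ = 174.2 × 92.49 = 1.612×10^4.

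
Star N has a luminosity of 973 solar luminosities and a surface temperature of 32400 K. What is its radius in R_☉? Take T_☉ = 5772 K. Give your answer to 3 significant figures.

0.990 R_☉

R/R_☉ = √(L/L_☉) / (T/T_☉)² = √(973) / (5.613)²
       = 31.19 / 31.51 = 0.9900.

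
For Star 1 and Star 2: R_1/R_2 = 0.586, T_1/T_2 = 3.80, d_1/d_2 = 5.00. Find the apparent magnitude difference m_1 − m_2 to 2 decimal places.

-1.14

L_1/L_2 = (0.586)²(3.80)⁴ = 71.60.
F_1/F_2 = (L_1/L_2)/(d_1/d_2)² = 71.60/25.00 = 2.864.
m_1 − m_2 = −2.5 log₁₀(2.864) = -1.14.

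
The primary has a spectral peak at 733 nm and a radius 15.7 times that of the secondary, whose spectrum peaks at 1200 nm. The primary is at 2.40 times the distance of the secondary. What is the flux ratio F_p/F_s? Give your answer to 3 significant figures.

Wien's law: T_p/T_s = λ_s/λ_p = 1200/733 = 1.637.
L_p/L_s = (R_p/R_s)²(T_p/T_s)⁴ = (15.7)²(1.637)⁴ = 1771.
F_p/F_s = (L_p/L_s)/(d_p/d_s)² = 1771/(2.40)² = 307.4.

307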